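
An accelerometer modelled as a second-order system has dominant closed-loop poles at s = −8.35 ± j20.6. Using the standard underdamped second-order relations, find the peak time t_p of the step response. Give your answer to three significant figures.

t_p = π/ω_d with ω_d = 20.6 (the imaginary part), so t_p = 0.153 s.

t_p ≈ 0.153 s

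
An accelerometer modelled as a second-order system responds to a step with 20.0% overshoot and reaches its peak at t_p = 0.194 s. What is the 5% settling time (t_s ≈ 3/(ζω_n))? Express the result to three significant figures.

From the overshoot, ζ = −ln(OS)/√(π²+ln²(OS)) = 0.456.
t_p = π/ω_d ⇒ ω_d = 16.2 rad/s; then ω_n = ω_d/√(1−ζ²) = 18.2 rad/s.
t_s ≈ 3/(ζω_n) = 3/(0.456·18.2) = 0.362 s.

t_s ≈ 0.362 s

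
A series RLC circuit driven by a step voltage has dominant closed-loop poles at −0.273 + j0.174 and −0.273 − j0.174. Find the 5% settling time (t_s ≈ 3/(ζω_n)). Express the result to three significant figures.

t_s ≈ 11.0 s

For poles at −σ ± jω_d, ζω_n = σ = 0.273, so t_s ≈ 3/σ = 11.0 s.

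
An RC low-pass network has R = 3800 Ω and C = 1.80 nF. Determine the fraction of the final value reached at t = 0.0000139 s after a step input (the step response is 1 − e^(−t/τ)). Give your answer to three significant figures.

τ = RC = 3800 × 1.80 nF = 0.00000684 s.
y(t)/y_∞ = 1 − e^(−t/τ) = 1 − e^(−0.0000139/0.00000684) = 1 − e^(−2.03) = 0.869.

y/y_∞ ≈ 0.869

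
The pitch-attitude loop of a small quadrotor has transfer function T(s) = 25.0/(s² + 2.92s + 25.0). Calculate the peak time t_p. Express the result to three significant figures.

Matching coefficients with s² + 2ζω_n s + ω_n² gives ω_n² = 25.0 ⇒ ω_n = 5.00 rad/s, and ζ = 2.92/(2ω_n) = 0.292.
ω_d = 5.00·√(1 − 0.292²) = 4.78 rad/s. Then t_p = π/ω_d = 0.657 s.

t_p ≈ 0.657 s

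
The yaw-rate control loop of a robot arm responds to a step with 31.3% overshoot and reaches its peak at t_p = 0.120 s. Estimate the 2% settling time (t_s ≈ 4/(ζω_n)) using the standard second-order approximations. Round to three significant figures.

ζ from %OS: ζ = |ln 0.313|/√(π²+ln²0.313) = 0.347.
t_p = π/ω_d ⇒ ω_d = 26.2 rad/s; then ω_n = ω_d/√(1−ζ²) = 27.9 rad/s.
t_s ≈ 4/(ζω_n) = 4/(0.347·27.9) = 0.413 s.

t_s ≈ 0.413 s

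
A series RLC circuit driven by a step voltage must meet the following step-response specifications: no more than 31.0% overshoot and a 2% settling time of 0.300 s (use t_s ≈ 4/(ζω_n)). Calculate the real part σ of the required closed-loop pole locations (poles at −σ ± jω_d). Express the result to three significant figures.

σ ≈ 13.3

The settling-time spec alone fixes σ = ζω_n = 4/t_s = 4/0.300 = 13.3.
(Overshoot then fixes ζ = 0.349 and hence ω_d = σ·√(1−ζ²)/ζ = 35.8 rad/s.)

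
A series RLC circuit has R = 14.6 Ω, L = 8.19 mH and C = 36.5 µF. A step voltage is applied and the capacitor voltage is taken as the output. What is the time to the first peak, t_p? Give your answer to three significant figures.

For a series RLC circuit (capacitor voltage as output), ω_n = 1/√(LC) = 1/√(8.19 mH · 36.5 µF) = 1830 rad/s.
ζ = (R/2)·√(C/L) = (14.6/2)·√(36.5 µF/8.19 mH) = 0.487.
ω_d = 1830·√(1 − 0.487²) = 1600 rad/s. t_p = π/ω_d = 0.00197 s.

t_p ≈ 0.00197 s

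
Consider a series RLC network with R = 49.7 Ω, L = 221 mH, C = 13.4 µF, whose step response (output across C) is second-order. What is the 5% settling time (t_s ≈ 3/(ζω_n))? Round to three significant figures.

For a series RLC circuit (capacitor voltage as output), ω_n = 1/√(LC) = 1/√(221 mH · 13.4 µF) = 581 rad/s.
ζ = (R/2)·√(C/L) = (49.7/2)·√(13.4 µF/221 mH) = 0.194.
t_s ≈ 3/(ζω_n) = 0.0267 s.

t_s ≈ 0.0267 s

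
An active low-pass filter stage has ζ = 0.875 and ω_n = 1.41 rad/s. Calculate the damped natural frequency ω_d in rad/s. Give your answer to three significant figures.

ω_d = ω_n√(1−ζ²) = 1.41·√0.234 = 0.683 rad/s.

ω_d ≈ 0.683 rad/s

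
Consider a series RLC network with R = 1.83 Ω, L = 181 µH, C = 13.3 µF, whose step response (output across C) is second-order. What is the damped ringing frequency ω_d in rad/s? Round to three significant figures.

ω_d ≈ 19700 rad/s

For a series RLC circuit (capacitor voltage as output), ω_n = 1/√(LC) = 1/√(181 µH · 13.3 µF) = 20400 rad/s.
ζ = (R/2)·√(C/L) = (1.83/2)·√(13.3 µF/181 µH) = 0.248.
The damped frequency ω_d = ω_n√(1−ζ²) = 19700 rad/s.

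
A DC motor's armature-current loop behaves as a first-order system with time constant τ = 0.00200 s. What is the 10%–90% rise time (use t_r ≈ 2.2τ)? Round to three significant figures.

t_r ≈ 2.2τ = 0.00440 s.

t_r ≈ 0.00440 s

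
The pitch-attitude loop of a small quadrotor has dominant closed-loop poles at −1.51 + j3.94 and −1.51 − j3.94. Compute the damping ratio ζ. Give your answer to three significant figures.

With σ = 1.51, ω_d = 3.94: ω_n = √(σ²+ω_d²) = 4.22 rad/s, ζ = σ/ω_n = 0.358.

ζ ≈ 0.358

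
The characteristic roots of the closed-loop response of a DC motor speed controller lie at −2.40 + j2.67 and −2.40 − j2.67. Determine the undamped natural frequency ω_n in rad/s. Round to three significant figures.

ω_n ≈ 3.59 rad/s

With σ = 2.40, ω_d = 2.67: ω_n = √(σ²+ω_d²) = 3.59 rad/s, ζ = σ/ω_n = 0.669.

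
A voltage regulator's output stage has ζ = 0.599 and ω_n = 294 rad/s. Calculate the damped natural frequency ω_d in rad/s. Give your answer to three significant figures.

ω_d = ω_n√(1−ζ²) = 294·√0.641 = 235 rad/s.

ω_d ≈ 235 rad/s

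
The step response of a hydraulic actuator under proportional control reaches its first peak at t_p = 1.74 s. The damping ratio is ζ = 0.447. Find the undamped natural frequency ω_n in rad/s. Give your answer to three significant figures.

Peak time t_p = π/ω_d, so ω_d = π/t_p = π/1.74 = 1.81 rad/s.
ω_n = ω_d/√(1−ζ²) = 1.81/√0.800 = 2.02 rad/s.

ω_n ≈ 2.02 rad/s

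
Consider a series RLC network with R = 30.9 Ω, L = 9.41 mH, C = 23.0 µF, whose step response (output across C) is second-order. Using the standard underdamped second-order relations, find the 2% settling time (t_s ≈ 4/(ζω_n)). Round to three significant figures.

t_s ≈ 0.00244 s

For a series RLC circuit (capacitor voltage as output), ω_n = 1/√(LC) = 1/√(9.41 mH · 23.0 µF) = 2150 rad/s.
ζ = (R/2)·√(C/L) = (30.9/2)·√(23.0 µF/9.41 mH) = 0.764.
t_s ≈ 4/(ζω_n) = 0.00244 s.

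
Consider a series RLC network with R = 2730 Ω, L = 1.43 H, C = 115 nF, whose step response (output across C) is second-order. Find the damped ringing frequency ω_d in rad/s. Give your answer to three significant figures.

ω_d ≈ 2270 rad/s

For a series RLC circuit (capacitor voltage as output), ω_n = 1/√(LC) = 1/√(1.43 H · 115 nF) = 2470 rad/s.
ζ = (R/2)·√(C/L) = (2730/2)·√(115 nF/1.43 H) = 0.387.
ω_d = ω_n√(1−ζ²) = 2270 rad/s.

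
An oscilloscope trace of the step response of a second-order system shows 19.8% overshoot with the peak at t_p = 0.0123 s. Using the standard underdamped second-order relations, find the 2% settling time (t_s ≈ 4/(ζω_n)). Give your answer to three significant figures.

The overshoot fixes ζ = −ln(OS)/√(π²+ln²(OS)) = 0.458.
t_p = π/ω_d ⇒ ω_d = 255 rad/s; then ω_n = ω_d/√(1−ζ²) = 287 rad/s.
t_s ≈ 4/(ζω_n) = 4/(0.458·287) = 0.0304 s.

t_s ≈ 0.0304 s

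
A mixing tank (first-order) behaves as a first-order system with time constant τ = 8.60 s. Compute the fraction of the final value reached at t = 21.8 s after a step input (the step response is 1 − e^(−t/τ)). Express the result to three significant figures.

y/y_∞ ≈ 0.921

y(t)/y_∞ = 1 − e^(−t/τ) = 1 − e^(−21.8/8.60) = 1 − e^(−2.53) = 0.921.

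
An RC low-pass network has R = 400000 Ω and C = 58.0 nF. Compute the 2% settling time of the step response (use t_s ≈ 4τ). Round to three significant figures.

τ = RC = 400000 × 58.0 nF = 0.0232 s.
t_s ≈ 4τ = 0.0928 s.

t_s ≈ 0.0928 s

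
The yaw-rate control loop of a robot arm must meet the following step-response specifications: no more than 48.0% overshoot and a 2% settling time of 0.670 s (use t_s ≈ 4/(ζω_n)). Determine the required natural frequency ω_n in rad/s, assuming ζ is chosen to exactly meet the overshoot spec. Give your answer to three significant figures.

From %OS = 100·exp(−πζ/√(1−ζ²)), invert to get ζ = −ln(OS)/√(π² + ln²(OS)) with OS = 0.480.
−ln 0.480 = 0.7340, so ζ = 0.7340/√(π² + 0.5387) = 0.228.
Then ω_n = 4/(ζ t_s) = 4/(0.228 × 0.670) = 26.2 rad/s.

ω_n ≈ 26.2 rad/s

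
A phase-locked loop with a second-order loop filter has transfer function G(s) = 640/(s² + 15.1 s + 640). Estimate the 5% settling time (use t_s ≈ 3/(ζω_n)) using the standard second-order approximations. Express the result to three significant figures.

t_s ≈ 0.397 s

ω_n = √640 = 25.3 rad/s; ζ = 15.1/(2·25.3) = 0.298.
t_s ≈ 3/(ζω_n) = 3/(0.298·25.3) = 0.397 s.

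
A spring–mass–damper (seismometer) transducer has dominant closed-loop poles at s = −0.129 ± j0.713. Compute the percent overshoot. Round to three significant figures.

%OS ≈ 56.6%

|pole| = ω_n = √(0.129² + 0.713²) = 0.725 rad/s; ζ = cos θ = σ/ω_n = 0.178.
%OS = 100·exp(−πζ/√(1−ζ²)) = 56.6%.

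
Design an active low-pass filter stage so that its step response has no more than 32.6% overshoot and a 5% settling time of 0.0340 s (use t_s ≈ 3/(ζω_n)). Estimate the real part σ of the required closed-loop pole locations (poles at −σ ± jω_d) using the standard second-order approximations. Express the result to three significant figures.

The settling-time spec alone fixes σ = ζω_n = 3/t_s = 3/0.0340 = 88.2.
(Overshoot then fixes ζ = 0.336 and hence ω_d = σ·√(1−ζ²)/ζ = 247 rad/s.)

σ ≈ 88.2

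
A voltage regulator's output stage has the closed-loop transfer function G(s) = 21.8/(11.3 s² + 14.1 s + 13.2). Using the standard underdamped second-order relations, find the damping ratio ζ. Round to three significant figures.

ζ ≈ 0.577

Dividing through by 11.3: denominator becomes s² + 1.248 s + 1.168.
So ω_n = √1.168 = 1.08 rad/s and ζ = 1.248/(2·1.08) = 0.577.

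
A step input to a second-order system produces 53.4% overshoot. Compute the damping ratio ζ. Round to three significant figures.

ζ = −ln(OS)/√(π² + (ln OS)²). With OS = 0.534, ln OS = −0.6274 and ζ = 0.6274/3.204 = 0.196.

ζ ≈ 0.196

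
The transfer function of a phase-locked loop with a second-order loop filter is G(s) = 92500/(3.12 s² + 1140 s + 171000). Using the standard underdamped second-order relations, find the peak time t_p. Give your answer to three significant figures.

Dividing through by 3.12: denominator becomes s² + 365.4 s + 54810.
So ω_n = √54810 = 234 rad/s and ζ = 365.4/(2·234) = 0.780.
ω_d = 234·√(1 − 0.780²) = 146 rad/s. t_p = π/ω_d = 0.0215 s.

t_p ≈ 0.0215 s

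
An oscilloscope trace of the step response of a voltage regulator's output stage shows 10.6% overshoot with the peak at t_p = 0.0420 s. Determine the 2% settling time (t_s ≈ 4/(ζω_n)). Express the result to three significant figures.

ζ from %OS: ζ = |ln 0.106|/√(π²+ln²0.106) = 0.581.
t_p = π/ω_d ⇒ ω_d = 74.8 rad/s; then ω_n = ω_d/√(1−ζ²) = 91.9 rad/s.
t_s ≈ 4/(ζω_n) = 4/(0.581·91.9) = 0.0749 s.

t_s ≈ 0.0749 s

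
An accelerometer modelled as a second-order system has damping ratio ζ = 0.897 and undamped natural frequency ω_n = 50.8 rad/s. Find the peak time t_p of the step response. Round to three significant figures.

t_p ≈ 0.140 s

The damped frequency is ω_d = ω_n√(1−ζ²) = 50.8·√(1−0.805) = 22.5 rad/s.
Peak time t_p = π/ω_d = π/22.5 = 0.140 s.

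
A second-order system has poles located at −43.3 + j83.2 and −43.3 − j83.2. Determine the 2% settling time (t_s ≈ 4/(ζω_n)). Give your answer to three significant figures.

t_s ≈ 0.0924 s

For poles at −σ ± jω_d, ζω_n = σ = 43.3, so t_s ≈ 4/σ = 0.0924 s.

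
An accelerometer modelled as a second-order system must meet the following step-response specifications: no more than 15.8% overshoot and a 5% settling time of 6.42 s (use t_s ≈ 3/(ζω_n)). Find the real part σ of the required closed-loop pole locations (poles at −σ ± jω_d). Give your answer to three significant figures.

σ ≈ 0.467

The settling-time spec alone fixes σ = ζω_n = 3/t_s = 3/6.42 = 0.467.
(Overshoot then fixes ζ = 0.506 and hence ω_d = σ·√(1−ζ²)/ζ = 0.796 rad/s.)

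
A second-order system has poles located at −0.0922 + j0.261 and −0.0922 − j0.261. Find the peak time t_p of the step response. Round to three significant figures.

t_p = π/ω_d with ω_d = 0.261 (the imaginary part), so t_p = 12.0 s.

t_p ≈ 12.0 s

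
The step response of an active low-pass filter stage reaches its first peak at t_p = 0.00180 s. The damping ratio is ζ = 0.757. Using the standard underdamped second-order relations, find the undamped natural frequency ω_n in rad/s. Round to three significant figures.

Peak time t_p = π/ω_d, so ω_d = π/t_p = π/0.00180 = 1750 rad/s.
ω_n = ω_d/√(1−ζ²) = 1750/√0.427 = 2670 rad/s.

ω_n ≈ 2670 rad/s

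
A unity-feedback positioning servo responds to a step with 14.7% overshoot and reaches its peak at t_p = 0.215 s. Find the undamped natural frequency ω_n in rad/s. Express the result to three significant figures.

From the overshoot, ζ = −ln(OS)/√(π²+ln²(OS)) = 0.521.
t_p = π/ω_d ⇒ ω_d = 14.6 rad/s; then ω_n = ω_d/√(1−ζ²) = 17.1 rad/s.

ω_n ≈ 17.1 rad/s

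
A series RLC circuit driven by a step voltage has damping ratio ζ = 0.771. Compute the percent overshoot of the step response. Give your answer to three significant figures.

For an underdamped second-order system, %OS = 100·exp(−πζ/√(1−ζ²)).
πζ/√(1−ζ²) = π·0.771/√(1−0.594) = 3.803, so %OS = 100·e^(−3.803) = 2.23%.

%OS ≈ 2.23%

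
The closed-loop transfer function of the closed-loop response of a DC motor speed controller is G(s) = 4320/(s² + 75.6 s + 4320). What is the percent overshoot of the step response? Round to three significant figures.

%OS ≈ 11.0%

Comparing the denominator to s² + 2ζω_n s + ω_n²: ω_n = √4320 = 65.7 rad/s, and 2ζω_n = 75.6 so ζ = 75.6/(2·65.7) = 0.575.
Overshoot: exp(−π·0.575/√(1−0.575²)) = 0.110, i.e. 11.0%.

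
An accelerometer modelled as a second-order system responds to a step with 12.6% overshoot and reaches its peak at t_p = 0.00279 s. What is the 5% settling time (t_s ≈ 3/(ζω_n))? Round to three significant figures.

The overshoot fixes ζ = −ln(OS)/√(π²+ln²(OS)) = 0.550.
From t_p = π/ω_d, ω_d = π/0.00279 = 1130 rad/s, so ω_n = ω_d/√(1−ζ²) = 1350 rad/s.
t_s ≈ 3/(ζω_n) = 3/(0.550·1350) = 0.00404 s.

t_s ≈ 0.00404 s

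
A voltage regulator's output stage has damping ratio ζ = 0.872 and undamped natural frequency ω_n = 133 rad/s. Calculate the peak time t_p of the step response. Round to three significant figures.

t_p ≈ 0.0483 s

The damped frequency is ω_d = ω_n√(1−ζ²) = 133·√(1−0.760) = 65.1 rad/s.
Peak time t_p = π/ω_d = π/65.1 = 0.0483 s.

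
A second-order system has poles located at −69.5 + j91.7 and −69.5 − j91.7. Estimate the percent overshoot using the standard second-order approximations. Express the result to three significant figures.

The poles are at −σ ± jω_d with σ = 69.5 and ω_d = 91.7, so ω_n = √(σ²+ω_d²) = 115 rad/s and ζ = σ/ω_n = 0.604.
%OS = 100 e^{−πζ/√(1−ζ²)} with ζ = 0.604 gives 9.25%.

%OS ≈ 9.25%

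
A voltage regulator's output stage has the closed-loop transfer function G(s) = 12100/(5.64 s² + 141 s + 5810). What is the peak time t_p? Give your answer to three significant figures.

Dividing through by 5.64: denominator becomes s² + 25.00 s + 1030.
So ω_n = √1030 = 32.1 rad/s and ζ = 25.00/(2·32.1) = 0.389.
ω_d = ω_n√(1−ζ²) = 29.6 rad/s. t_p = π/ω_d = 0.106 s.

t_p ≈ 0.106 s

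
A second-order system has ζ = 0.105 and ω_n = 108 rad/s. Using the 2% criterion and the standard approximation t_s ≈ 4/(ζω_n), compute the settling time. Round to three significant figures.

t_s ≈ 4/(ζω_n) = 4/(0.105 × 108) = 0.353 s.

t_s ≈ 0.353 s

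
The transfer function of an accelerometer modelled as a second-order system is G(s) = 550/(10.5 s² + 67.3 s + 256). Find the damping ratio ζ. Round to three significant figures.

Dividing through by 10.5: denominator becomes s² + 6.410 s + 24.38.
So ω_n = √24.38 = 4.94 rad/s and ζ = 6.410/(2·4.94) = 0.649.

ζ ≈ 0.649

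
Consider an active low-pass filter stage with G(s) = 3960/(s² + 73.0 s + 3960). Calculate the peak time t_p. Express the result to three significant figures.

t_p ≈ 0.0613 s

Matching coefficients with s² + 2ζω_n s + ω_n² gives ω_n² = 3960 ⇒ ω_n = 62.9 rad/s, and ζ = 73.0/(2ω_n) = 0.580.
ω_d = 62.9·√(1 − 0.580²) = 51.3 rad/s. Then t_p = π/ω_d = 0.0613 s.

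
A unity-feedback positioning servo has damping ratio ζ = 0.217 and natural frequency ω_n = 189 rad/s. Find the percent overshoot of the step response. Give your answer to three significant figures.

For an underdamped second-order system, %OS = 100·exp(−πζ/√(1−ζ²)).
πζ/√(1−ζ²) = π·0.217/√(1−0.0471) = 0.6984, so %OS = 100·e^(−0.6984) = 49.7%.

%OS ≈ 49.7%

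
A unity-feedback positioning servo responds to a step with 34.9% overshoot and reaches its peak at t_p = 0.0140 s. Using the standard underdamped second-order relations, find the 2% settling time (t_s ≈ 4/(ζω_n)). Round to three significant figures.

t_s ≈ 0.0532 s

From the overshoot, ζ = −ln(OS)/√(π²+ln²(OS)) = 0.318.
t_p = π/ω_d ⇒ ω_d = 224 rad/s; then ω_n = ω_d/√(1−ζ²) = 237 rad/s.
t_s ≈ 4/(ζω_n) = 4/(0.318·237) = 0.0532 s.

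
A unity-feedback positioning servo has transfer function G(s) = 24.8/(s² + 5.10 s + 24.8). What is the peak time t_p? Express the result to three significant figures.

Comparing the denominator to s² + 2ζω_n s + ω_n²: ω_n = √24.8 = 4.98 rad/s, and 2ζω_n = 5.10 so ζ = 5.10/(2·4.98) = 0.512.
ω_d = ω_n√(1−ζ²) = 4.28 rad/s. Then t_p = π/ω_d = 0.734 s.

t_p ≈ 0.734 s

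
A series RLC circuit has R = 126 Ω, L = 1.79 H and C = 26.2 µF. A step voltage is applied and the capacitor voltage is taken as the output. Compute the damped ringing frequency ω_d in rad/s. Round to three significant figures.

ω_d ≈ 142 rad/s

For a series RLC circuit (capacitor voltage as output), ω_n = 1/√(LC) = 1/√(1.79 H · 26.2 µF) = 146 rad/s.
ζ = (R/2)·√(C/L) = (126/2)·√(26.2 µF/1.79 H) = 0.241.
The damped frequency ω_d = ω_n√(1−ζ²) = 142 rad/s.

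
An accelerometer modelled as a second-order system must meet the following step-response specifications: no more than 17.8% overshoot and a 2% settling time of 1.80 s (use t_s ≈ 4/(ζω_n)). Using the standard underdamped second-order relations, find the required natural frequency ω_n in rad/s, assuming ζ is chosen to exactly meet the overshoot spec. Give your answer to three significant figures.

ζ = −ln(OS)/√(π² + (ln OS)²). With OS = 0.178, ln OS = −1.726 and ζ = 1.726/3.584 = 0.482.
Then ω_n = 4/(ζ t_s) = 4/(0.482 × 1.80) = 4.62 rad/s.

ω_n ≈ 4.62 rad/s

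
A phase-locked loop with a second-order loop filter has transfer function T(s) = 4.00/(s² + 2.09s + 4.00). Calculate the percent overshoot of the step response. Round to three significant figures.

Matching coefficients with s² + 2ζω_n s + ω_n² gives ω_n² = 4.00 ⇒ ω_n = 2.00 rad/s, and ζ = 2.09/(2ω_n) = 0.522.
%OS = 100·exp(−πζ/√(1−ζ²)) = 14.6%.

%OS ≈ 14.6%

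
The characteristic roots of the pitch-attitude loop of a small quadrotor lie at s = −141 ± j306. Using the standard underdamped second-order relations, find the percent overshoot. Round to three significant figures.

%OS ≈ 23.5%

With σ = 141, ω_d = 306: ω_n = √(σ²+ω_d²) = 337 rad/s, ζ = σ/ω_n = 0.418.
%OS = 100·exp(−πζ/√(1−ζ²)) = 23.5%.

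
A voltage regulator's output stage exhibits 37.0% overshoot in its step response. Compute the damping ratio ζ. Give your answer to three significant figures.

ζ = −ln(OS)/√(π² + (ln OS)²). With OS = 0.370, ln OS = −0.9943 and ζ = 0.9943/3.295 = 0.302.

ζ ≈ 0.302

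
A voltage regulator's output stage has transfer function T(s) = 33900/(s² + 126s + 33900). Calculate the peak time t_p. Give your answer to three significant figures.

t_p ≈ 0.0182 s

ω_n = √33900 = 184 rad/s; ζ = 126/(2·184) = 0.342.
ω_d = 184·√(1 − 0.342²) = 173 rad/s. Then t_p = π/ω_d = 0.0182 s.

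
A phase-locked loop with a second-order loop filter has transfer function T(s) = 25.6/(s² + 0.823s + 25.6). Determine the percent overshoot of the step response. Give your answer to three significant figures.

Matching coefficients with s² + 2ζω_n s + ω_n² gives ω_n² = 25.6 ⇒ ω_n = 5.06 rad/s, and ζ = 0.823/(2ω_n) = 0.0813.
%OS = 100 e^{−πζ/√(1−ζ²)} with ζ = 0.0813 gives 77.4%.

%OS ≈ 77.4%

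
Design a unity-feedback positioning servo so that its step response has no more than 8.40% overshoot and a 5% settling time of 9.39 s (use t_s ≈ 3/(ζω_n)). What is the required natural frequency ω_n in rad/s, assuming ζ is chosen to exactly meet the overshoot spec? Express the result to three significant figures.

From %OS = 100·exp(−πζ/√(1−ζ²)), invert to get ζ = −ln(OS)/√(π² + ln²(OS)) with OS = 0.0840.
−ln 0.0840 = 2.477, so ζ = 2.477/√(π² + 6.135) = 0.619.
Then ω_n = 3/(ζ t_s) = 3/(0.619 × 9.39) = 0.516 rad/s.

ω_n ≈ 0.516 rad/s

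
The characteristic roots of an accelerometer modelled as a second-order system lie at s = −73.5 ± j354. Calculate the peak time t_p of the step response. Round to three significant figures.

t_p ≈ 0.00887 s

t_p = π/ω_d with ω_d = 354 (the imaginary part), so t_p = 0.00887 s.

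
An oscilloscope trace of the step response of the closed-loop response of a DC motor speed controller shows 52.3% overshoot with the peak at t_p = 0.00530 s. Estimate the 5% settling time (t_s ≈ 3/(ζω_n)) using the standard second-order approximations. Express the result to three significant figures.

t_s ≈ 0.0245 s

From the overshoot, ζ = −ln(OS)/√(π²+ln²(OS)) = 0.202.
t_p = π/ω_d ⇒ ω_d = 593 rad/s; then ω_n = ω_d/√(1−ζ²) = 605 rad/s.
t_s ≈ 3/(ζω_n) = 3/(0.202·605) = 0.0245 s.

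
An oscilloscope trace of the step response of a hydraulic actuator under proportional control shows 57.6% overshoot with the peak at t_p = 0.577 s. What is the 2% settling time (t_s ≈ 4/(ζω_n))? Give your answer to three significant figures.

t_s ≈ 4.18 s

From the overshoot, ζ = −ln(OS)/√(π²+ln²(OS)) = 0.173.
From t_p = π/ω_d, ω_d = π/0.577 = 5.44 rad/s, so ω_n = ω_d/√(1−ζ²) = 5.53 rad/s.
t_s ≈ 4/(ζω_n) = 4/(0.173·5.53) = 4.18 s.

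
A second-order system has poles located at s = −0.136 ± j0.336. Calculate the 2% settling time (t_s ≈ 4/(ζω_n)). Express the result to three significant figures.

For poles at −σ ± jω_d, ζω_n = σ = 0.136, so t_s ≈ 4/σ = 29.4 s.

t_s ≈ 29.4 s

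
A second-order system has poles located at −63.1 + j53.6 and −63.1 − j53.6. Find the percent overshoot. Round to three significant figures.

The poles are at −σ ± jω_d with σ = 63.1 and ω_d = 53.6, so ω_n = √(σ²+ω_d²) = 82.8 rad/s and ζ = σ/ω_n = 0.762.
%OS = 100·exp(−πζ/√(1−ζ²)) = 2.48%.

%OS ≈ 2.48%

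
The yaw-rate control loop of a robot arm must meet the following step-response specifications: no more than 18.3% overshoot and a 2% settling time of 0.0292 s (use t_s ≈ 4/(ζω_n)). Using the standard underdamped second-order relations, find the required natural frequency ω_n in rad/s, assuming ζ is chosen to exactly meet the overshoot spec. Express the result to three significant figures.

From %OS = 100·exp(−πζ/√(1−ζ²)), invert to get ζ = −ln(OS)/√(π² + ln²(OS)) with OS = 0.183.
−ln 0.183 = 1.698, so ζ = 1.698/√(π² + 2.884) = 0.476.
Then ω_n = 4/(ζ t_s) = 4/(0.476 × 0.0292) = 288 rad/s.

ω_n ≈ 288 rad/s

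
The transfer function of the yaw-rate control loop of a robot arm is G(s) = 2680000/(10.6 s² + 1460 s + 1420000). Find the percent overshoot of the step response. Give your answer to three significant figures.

%OS ≈ 54.8%

Dividing through by 10.6: denominator becomes s² + 137.7 s + 134000.
So ω_n = √134000 = 366 rad/s and ζ = 137.7/(2·366) = 0.188.
Overshoot: exp(−π·0.188/√(1−0.188²)) = 0.548, i.e. 54.8%.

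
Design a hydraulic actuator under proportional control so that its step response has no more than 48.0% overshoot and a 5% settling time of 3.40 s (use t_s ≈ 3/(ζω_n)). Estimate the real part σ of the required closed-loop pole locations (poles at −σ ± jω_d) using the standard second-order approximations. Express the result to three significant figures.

The settling-time spec alone fixes σ = ζω_n = 3/t_s = 3/3.40 = 0.882.
(Overshoot then fixes ζ = 0.228 and hence ω_d = σ·√(1−ζ²)/ζ = 3.78 rad/s.)

σ ≈ 0.882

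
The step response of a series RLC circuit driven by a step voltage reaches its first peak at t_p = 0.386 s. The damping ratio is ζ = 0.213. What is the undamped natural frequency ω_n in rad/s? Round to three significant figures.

Peak time t_p = π/ω_d, so ω_d = π/t_p = π/0.386 = 8.14 rad/s.
ω_n = ω_d/√(1−ζ²) = 8.14/√0.955 = 8.33 rad/s.

ω_n ≈ 8.33 rad/s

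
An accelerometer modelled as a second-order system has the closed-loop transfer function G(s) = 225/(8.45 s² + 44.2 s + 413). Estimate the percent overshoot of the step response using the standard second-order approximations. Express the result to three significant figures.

Dividing through by 8.45: denominator becomes s² + 5.231 s + 48.88.
So ω_n = √48.88 = 6.99 rad/s and ζ = 5.231/(2·6.99) = 0.374.
Overshoot: exp(−π·0.374/√(1−0.374²)) = 0.282, i.e. 28.2%.

%OS ≈ 28.2%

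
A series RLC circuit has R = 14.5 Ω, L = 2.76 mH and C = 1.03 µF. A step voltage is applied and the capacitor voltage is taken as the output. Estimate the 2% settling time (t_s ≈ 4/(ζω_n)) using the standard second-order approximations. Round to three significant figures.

For a series RLC circuit (capacitor voltage as output), ω_n = 1/√(LC) = 1/√(2.76 mH · 1.03 µF) = 18800 rad/s.
ζ = (R/2)·√(C/L) = (14.5/2)·√(1.03 µF/2.76 mH) = 0.140.
t_s ≈ 4/(ζω_n) = 0.00152 s.

t_s ≈ 0.00152 s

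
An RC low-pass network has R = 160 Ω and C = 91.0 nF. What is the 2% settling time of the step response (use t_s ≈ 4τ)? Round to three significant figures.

t_s ≈ 0.0000582 s

τ = RC = 160 × 91.0 nF = 0.0000146 s.
t_s ≈ 4τ = 0.0000582 s.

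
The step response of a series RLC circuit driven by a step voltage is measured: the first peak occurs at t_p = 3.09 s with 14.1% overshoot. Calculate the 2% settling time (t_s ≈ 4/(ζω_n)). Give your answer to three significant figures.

The overshoot fixes ζ = −ln(OS)/√(π²+ln²(OS)) = 0.529.
From t_p = π/ω_d, ω_d = π/3.09 = 1.02 rad/s, so ω_n = ω_d/√(1−ζ²) = 1.20 rad/s.
t_s ≈ 4/(ζω_n) = 4/(0.529·1.20) = 6.31 s.

t_s ≈ 6.31 s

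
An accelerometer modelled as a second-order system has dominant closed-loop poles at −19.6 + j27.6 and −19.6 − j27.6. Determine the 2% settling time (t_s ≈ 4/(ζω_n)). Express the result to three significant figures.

t_s ≈ 0.204 s

For poles at −σ ± jω_d, ζω_n = σ = 19.6, so t_s ≈ 4/σ = 0.204 s.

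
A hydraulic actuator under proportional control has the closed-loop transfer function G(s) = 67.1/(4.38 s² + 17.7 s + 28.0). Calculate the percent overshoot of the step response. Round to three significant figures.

Dividing through by 4.38: denominator becomes s² + 4.041 s + 6.393.
So ω_n = √6.393 = 2.53 rad/s and ζ = 4.041/(2·2.53) = 0.799.
Overshoot: exp(−π·0.799/√(1−0.799²)) = 0.0154, i.e. 1.54%.

%OS ≈ 1.54%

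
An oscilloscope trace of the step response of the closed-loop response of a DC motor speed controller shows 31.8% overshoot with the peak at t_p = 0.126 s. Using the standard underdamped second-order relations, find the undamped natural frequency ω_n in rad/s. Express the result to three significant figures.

ω_n ≈ 26.5 rad/s

ζ from %OS: ζ = |ln 0.318|/√(π²+ln²0.318) = 0.343.
From t_p = π/ω_d, ω_d = π/0.126 = 24.9 rad/s, so ω_n = ω_d/√(1−ζ²) = 26.5 rad/s.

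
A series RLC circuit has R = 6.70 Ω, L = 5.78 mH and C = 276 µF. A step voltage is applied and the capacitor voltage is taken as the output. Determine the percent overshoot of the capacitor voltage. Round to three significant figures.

%OS ≈ 3.42%

For a series RLC circuit (capacitor voltage as output), ω_n = 1/√(LC) = 1/√(5.78 mH · 276 µF) = 792 rad/s.
ζ = (R/2)·√(C/L) = (6.70/2)·√(276 µF/5.78 mH) = 0.732.
%OS = 100 e^{−πζ/√(1−ζ²)} with ζ = 0.732 gives 3.42%.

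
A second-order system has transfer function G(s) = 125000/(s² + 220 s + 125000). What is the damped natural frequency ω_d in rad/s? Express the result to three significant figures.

Comparing the denominator to s² + 2ζω_n s + ω_n²: ω_n = √125000 = 354 rad/s, and 2ζω_n = 220 so ζ = 220/(2·354) = 0.311.
The damped frequency ω_d = ω_n√(1−ζ²) = 336 rad/s.

ω_d ≈ 336 rad/s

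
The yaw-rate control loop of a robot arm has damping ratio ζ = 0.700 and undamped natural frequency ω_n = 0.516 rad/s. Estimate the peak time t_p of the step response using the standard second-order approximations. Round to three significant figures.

The damped frequency is ω_d = ω_n√(1−ζ²) = 0.516·√(1−0.490) = 0.368 rad/s.
Peak time t_p = π/ω_d = π/0.368 = 8.53 s.

t_p ≈ 8.53 s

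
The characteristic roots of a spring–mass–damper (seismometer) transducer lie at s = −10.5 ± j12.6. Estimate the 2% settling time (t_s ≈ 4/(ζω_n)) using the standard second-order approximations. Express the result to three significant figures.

For poles at −σ ± jω_d, ζω_n = σ = 10.5, so t_s ≈ 4/σ = 0.381 s.

t_s ≈ 0.381 s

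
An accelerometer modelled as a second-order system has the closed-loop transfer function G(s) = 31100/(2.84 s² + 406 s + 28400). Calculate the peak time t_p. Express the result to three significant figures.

Dividing through by 2.84: denominator becomes s² + 143.0 s + 10000.
So ω_n = √10000 = 100 rad/s and ζ = 143.0/(2·100) = 0.715.
ω_d = 100·√(1 − 0.715²) = 69.9 rad/s. t_p = π/ω_d = 0.0449 s.

t_p ≈ 0.0449 s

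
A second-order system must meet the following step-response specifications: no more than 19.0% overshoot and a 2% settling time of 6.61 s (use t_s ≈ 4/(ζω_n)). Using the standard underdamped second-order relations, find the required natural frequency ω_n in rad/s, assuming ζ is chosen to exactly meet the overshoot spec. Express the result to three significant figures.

ζ = −ln(OS)/√(π² + (ln OS)²). With OS = 0.190, ln OS = −1.661 and ζ = 1.661/3.554 = 0.467.
From t_s ≈ 4/(ζω_n): ω_n = 4/(ζ·t_s) = 4/(0.467·6.61) = 1.29 rad/s.

ω_n ≈ 1.29 rad/s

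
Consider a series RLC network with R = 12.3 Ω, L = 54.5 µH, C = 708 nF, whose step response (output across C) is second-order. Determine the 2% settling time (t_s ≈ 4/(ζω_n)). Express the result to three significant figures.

For a series RLC circuit (capacitor voltage as output), ω_n = 1/√(LC) = 1/√(54.5 µH · 708 nF) = 161000 rad/s.
ζ = (R/2)·√(C/L) = (12.3/2)·√(708 nF/54.5 µH) = 0.701.
t_s ≈ 4/(ζω_n) = 0.0000354 s.

t_s ≈ 0.0000354 s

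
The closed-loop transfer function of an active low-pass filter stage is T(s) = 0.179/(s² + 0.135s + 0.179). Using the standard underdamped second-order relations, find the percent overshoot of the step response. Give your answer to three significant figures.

Comparing the denominator to s² + 2ζω_n s + ω_n²: ω_n = √0.179 = 0.423 rad/s, and 2ζω_n = 0.135 so ζ = 0.135/(2·0.423) = 0.160.
%OS = 100 e^{−πζ/√(1−ζ²)} with ζ = 0.160 gives 60.2%.

%OS ≈ 60.2%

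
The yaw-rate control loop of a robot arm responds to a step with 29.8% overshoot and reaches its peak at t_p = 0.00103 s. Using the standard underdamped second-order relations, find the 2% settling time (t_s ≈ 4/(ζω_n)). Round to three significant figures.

t_s ≈ 0.00340 s

ζ from %OS: ζ = |ln 0.298|/√(π²+ln²0.298) = 0.360.
From t_p = π/ω_d, ω_d = π/0.00103 = 3050 rad/s, so ω_n = ω_d/√(1−ζ²) = 3270 rad/s.
t_s ≈ 4/(ζω_n) = 4/(0.360·3270) = 0.00340 s.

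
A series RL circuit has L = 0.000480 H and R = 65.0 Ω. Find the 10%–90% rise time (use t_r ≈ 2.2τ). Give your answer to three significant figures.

t_r ≈ 0.0000162 s

τ = L/R = 0.000480/65.0 = 0.00000738 s.
t_r ≈ 2.2τ = 0.0000162 s.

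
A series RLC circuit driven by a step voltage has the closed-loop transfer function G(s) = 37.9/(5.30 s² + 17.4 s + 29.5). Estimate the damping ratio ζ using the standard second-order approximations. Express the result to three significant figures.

ζ ≈ 0.696

Dividing through by 5.30: denominator becomes s² + 3.283 s + 5.566.
So ω_n = √5.566 = 2.36 rad/s and ζ = 3.283/(2·2.36) = 0.696.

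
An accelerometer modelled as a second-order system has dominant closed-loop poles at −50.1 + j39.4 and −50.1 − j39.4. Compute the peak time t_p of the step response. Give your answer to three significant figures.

t_p = π/ω_d with ω_d = 39.4 (the imaginary part), so t_p = 0.0797 s.

t_p ≈ 0.0797 s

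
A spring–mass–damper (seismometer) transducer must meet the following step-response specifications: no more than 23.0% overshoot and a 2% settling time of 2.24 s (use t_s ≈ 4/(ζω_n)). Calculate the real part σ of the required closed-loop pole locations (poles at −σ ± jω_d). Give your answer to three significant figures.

σ ≈ 1.79

The settling-time spec alone fixes σ = ζω_n = 4/t_s = 4/2.24 = 1.79.
(Overshoot then fixes ζ = 0.424 and hence ω_d = σ·√(1−ζ²)/ζ = 3.82 rad/s.)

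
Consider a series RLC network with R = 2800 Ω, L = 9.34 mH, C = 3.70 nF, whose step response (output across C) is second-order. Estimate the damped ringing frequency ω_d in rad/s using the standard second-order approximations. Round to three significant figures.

ω_d ≈ 80400 rad/s

For a series RLC circuit (capacitor voltage as output), ω_n = 1/√(LC) = 1/√(9.34 mH · 3.70 nF) = 170000 rad/s.
ζ = (R/2)·√(C/L) = (2800/2)·√(3.70 nF/9.34 mH) = 0.881.
ω_d = 170000·√(1 − 0.881²) = 80400 rad/s.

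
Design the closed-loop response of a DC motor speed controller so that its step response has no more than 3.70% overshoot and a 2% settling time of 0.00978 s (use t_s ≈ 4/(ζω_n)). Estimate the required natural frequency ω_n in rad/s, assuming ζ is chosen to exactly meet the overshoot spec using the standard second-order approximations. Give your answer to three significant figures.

ω_n ≈ 565 rad/s

Inverting the overshoot relation: ζ = |ln 0.0370|/√(π² + ln²0.0370) = 0.724.
From t_s ≈ 4/(ζω_n): ω_n = 4/(ζ·t_s) = 4/(0.724·0.00978) = 565 rad/s.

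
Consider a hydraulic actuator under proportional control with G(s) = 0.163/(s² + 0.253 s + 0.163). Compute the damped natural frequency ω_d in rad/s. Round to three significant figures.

ω_d ≈ 0.383 rad/s

Matching coefficients with s² + 2ζω_n s + ω_n² gives ω_n² = 0.163 ⇒ ω_n = 0.404 rad/s, and ζ = 0.253/(2ω_n) = 0.313.
ω_d = 0.404·√(1 − 0.313²) = 0.383 rad/s.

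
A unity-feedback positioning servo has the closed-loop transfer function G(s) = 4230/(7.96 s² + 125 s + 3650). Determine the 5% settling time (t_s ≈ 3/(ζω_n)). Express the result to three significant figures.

Dividing through by 7.96: denominator becomes s² + 15.70 s + 458.5.
So ω_n = √458.5 = 21.4 rad/s and ζ = 15.70/(2·21.4) = 0.367.
t_s ≈ 3/(ζω_n) = 0.382 s.

t_s ≈ 0.382 s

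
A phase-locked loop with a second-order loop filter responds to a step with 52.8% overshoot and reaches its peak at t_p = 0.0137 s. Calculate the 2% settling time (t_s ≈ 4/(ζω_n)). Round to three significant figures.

t_s ≈ 0.0858 s

From the overshoot, ζ = −ln(OS)/√(π²+ln²(OS)) = 0.199.
From t_p = π/ω_d, ω_d = π/0.0137 = 229 rad/s, so ω_n = ω_d/√(1−ζ²) = 234 rad/s.
t_s ≈ 4/(ζω_n) = 4/(0.199·234) = 0.0858 s.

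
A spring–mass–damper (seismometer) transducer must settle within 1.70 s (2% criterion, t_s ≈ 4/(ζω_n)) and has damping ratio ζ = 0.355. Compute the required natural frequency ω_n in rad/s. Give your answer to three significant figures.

Rearranging t_s ≈ 4/(ζω_n) gives ω_n = 4/(ζ·t_s) = 4/(0.355 × 1.70) = 6.63 rad/s.

ω_n ≈ 6.63 rad/s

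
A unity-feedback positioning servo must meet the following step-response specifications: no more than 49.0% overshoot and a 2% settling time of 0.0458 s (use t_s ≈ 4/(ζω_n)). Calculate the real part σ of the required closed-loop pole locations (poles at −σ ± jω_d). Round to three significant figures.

σ ≈ 87.3

The settling-time spec alone fixes σ = ζω_n = 4/t_s = 4/0.0458 = 87.3.
(Overshoot then fixes ζ = 0.221 and hence ω_d = σ·√(1−ζ²)/ζ = 385 rad/s.)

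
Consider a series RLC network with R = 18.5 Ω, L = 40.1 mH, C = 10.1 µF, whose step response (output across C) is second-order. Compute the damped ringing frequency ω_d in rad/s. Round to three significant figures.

For a series RLC circuit (capacitor voltage as output), ω_n = 1/√(LC) = 1/√(40.1 mH · 10.1 µF) = 1570 rad/s.
ζ = (R/2)·√(C/L) = (18.5/2)·√(10.1 µF/40.1 mH) = 0.147.
ω_d = ω_n√(1−ζ²) = 1550 rad/s.

ω_d ≈ 1550 rad/s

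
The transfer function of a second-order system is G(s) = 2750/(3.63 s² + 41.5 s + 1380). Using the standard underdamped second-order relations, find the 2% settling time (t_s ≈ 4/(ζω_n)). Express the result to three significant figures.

t_s ≈ 0.700 s

Dividing through by 3.63: denominator becomes s² + 11.43 s + 380.2.
So ω_n = √380.2 = 19.5 rad/s and ζ = 11.43/(2·19.5) = 0.293.
t_s ≈ 4/(ζω_n) = 0.700 s.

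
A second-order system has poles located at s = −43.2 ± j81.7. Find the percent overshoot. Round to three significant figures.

%OS ≈ 19.0%

With σ = 43.2, ω_d = 81.7: ω_n = √(σ²+ω_d²) = 92.4 rad/s, ζ = σ/ω_n = 0.467.
%OS = 100 e^{−πζ/√(1−ζ²)} with ζ = 0.467 gives 19.0%.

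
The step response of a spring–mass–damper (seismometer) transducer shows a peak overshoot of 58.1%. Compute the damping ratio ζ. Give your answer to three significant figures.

ζ = −ln(OS)/√(π² + (ln OS)²). With OS = 0.581, ln OS = −0.5430 and ζ = 0.5430/3.188 = 0.170.

ζ ≈ 0.170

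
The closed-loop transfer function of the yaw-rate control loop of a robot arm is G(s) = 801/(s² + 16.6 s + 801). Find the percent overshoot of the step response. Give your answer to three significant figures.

%OS ≈ 38.1%

Matching coefficients with s² + 2ζω_n s + ω_n² gives ω_n² = 801 ⇒ ω_n = 28.3 rad/s, and ζ = 16.6/(2ω_n) = 0.293.
%OS = 100·exp(−πζ/√(1−ζ²)) = 38.1%.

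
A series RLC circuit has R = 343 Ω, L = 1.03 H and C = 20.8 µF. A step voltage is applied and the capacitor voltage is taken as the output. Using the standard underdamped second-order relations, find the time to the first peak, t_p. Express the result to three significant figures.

For a series RLC circuit (capacitor voltage as output), ω_n = 1/√(LC) = 1/√(1.03 H · 20.8 µF) = 216 rad/s.
ζ = (R/2)·√(C/L) = (343/2)·√(20.8 µF/1.03 H) = 0.771.
ω_d = ω_n√(1−ζ²) = 138 rad/s. t_p = π/ω_d = 0.0228 s.

t_p ≈ 0.0228 s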